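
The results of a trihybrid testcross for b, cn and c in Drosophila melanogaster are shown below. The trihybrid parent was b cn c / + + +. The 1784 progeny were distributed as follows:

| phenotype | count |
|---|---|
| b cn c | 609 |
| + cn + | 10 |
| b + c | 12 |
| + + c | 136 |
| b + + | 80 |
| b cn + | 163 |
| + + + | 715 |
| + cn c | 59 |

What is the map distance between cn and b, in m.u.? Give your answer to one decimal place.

9.0 m.u.

The two rarest classes, b + c and + cn +, are the double crossovers. Comparing them with the parentals, only the cn allele has switched, so cn is the middle locus and the order is b – cn – c.
Crossovers in the b–cn interval produce the single-crossover classes + cn c and b + + (59 + 80 = 139) plus the double crossovers (22).
RF(b–cn) = (139 + 22) / 1784 = 161/1784 = 0.0902 → 9.0 m.u.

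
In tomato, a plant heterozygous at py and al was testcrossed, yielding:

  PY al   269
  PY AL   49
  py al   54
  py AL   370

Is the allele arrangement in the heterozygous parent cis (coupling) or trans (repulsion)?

The two most frequent classes are PY al (269) and py AL (370); these are the parental (non-recombinant) types.
So the F1 carried PY al on one chromosome and py AL on the other — the recessive alleles are on opposite chromosomes (trans / repulsion).

trans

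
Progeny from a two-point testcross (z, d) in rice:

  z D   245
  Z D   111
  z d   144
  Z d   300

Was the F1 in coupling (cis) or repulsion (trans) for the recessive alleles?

The two most frequent classes are Z d (300) and z D (245); these are the parental (non-recombinant) types.
So the F1 carried Z d on one chromosome and z D on the other — the recessive alleles are on opposite chromosomes (trans / repulsion).

trans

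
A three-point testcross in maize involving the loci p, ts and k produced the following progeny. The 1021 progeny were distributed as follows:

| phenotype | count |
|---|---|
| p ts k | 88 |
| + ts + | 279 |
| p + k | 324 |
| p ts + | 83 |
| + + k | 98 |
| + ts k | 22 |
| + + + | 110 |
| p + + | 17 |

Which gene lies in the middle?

The two most frequent reciprocal classes, p + k and + ts +, are the parental types, so the F1 was p + k / + ts +.
The two rarest classes, p + + and + ts k, are the double crossovers. Comparing them with the parentals, only the k allele has switched, so k is the middle locus and the order is ts – k – p.

k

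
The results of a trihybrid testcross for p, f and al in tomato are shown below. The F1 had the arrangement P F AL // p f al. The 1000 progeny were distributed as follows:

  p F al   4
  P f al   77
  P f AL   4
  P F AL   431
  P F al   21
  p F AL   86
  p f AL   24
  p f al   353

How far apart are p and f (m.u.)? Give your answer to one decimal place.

The two rarest classes, P f AL and p F al, are the double crossovers. Comparing them with the parentals, only the f allele has switched, so f is the middle locus and the order is al – f – p.
Crossovers in the f–p interval produce the single-crossover classes p F AL and P f al (86 + 77 = 163) plus the double crossovers (8).
RF(f–p) = (163 + 8) / 1000 = 171/1000 = 0.1710 → 17.1 m.u.

17.1 m.u.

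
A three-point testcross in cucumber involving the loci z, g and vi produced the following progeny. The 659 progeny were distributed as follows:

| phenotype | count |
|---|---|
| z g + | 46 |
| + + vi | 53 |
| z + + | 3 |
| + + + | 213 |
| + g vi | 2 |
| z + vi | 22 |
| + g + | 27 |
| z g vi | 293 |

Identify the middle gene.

The two most frequent reciprocal classes, z g vi and + + +, are the parental types, so the F1 was z g vi / + + +.
The two rarest classes, + g vi and z + +, are the double crossovers. Comparing them with the parentals, only the z allele has switched, so z is the middle locus and the order is g – z – vi.

z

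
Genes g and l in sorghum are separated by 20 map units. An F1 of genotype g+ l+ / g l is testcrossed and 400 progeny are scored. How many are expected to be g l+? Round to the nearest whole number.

A map distance of 20 map units corresponds to a recombination frequency of 0.200.
The F1 is g+ l+ / g l, so g l+ is a recombinant gamete class with expected frequency r/2 = 0.200/2 = 0.1000.
Expected number = 0.1000 × 400 = 40.00 ≈ 40.

40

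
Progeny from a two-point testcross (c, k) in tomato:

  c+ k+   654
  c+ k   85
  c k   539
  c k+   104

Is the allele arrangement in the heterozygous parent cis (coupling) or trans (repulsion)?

The two most frequent classes are c+ k+ (654) and c k (539); these are the parental (non-recombinant) types.
So the F1 carried c+ k+ on one chromosome and c k on the other — the recessive alleles are on the same chromosome (cis / coupling).

cis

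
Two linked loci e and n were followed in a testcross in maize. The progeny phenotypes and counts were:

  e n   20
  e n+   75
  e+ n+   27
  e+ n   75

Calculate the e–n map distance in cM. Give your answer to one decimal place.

23.9 cM

The two most frequent classes, e+ n (75) and e n+ (75), are the parental types, so the F1 was e+ n / e n+.
The recombinant classes are e+ n+ and e n: 27 + 20 = 47.
Recombination frequency = 47/197 = 0.2386 ≈ 23.9%, i.e. 23.9 cM.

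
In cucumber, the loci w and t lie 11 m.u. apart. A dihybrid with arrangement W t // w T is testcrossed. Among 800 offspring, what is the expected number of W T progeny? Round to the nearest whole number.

44

A map distance of 11 m.u. corresponds to a recombination frequency of 0.110.
The F1 is W t / w T, so W T is a recombinant gamete class with expected frequency r/2 = 0.110/2 = 0.0550.
Expected number = 0.0550 × 800 = 44.00 ≈ 44.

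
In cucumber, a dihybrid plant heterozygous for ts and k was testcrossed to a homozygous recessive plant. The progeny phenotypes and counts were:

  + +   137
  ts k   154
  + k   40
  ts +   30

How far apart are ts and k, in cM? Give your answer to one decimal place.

The two most frequent classes, + + (137) and ts k (154), are the parental types, so the F1 was + + / ts k.
The recombinant classes are + k and ts +: 40 + 30 = 70.
Recombination frequency = 70/361 = 0.1939 ≈ 19.4%, i.e. 19.4 cM.

19.4 cM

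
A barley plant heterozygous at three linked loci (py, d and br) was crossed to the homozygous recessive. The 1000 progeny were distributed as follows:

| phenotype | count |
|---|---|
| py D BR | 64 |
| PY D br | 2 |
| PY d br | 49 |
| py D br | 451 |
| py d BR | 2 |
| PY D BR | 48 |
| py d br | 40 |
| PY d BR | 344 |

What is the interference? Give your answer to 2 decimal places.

0.63

The two most frequent reciprocal classes, PY d BR and py D br, are the parental types, so the F1 was PY d BR / py D br.
The two rarest classes, py d BR and PY D br, are the double crossovers. Comparing them with the parentals, only the py allele has switched, so py is the middle locus and the order is d – py – br.
d–py: (88 + 4)/1000 = 0.0920; py–br: (113 + 4)/1000 = 0.1170.
Expected DCO frequency = 0.0920 × 0.1170 ≈ 0.01076; observed = 4/1000 ≈ 0.00400.
Coefficient of coincidence = 0.00400/0.01076 ≈ 0.37; interference = 1 − 0.37 = 0.63.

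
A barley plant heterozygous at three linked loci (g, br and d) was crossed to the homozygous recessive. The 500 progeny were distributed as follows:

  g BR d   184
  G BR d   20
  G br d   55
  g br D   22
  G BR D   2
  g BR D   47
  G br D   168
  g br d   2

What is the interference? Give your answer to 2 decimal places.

The two most frequent reciprocal classes, g BR d and G br D, are the parental types, so the F1 was g BR d / G br D.
The two rarest classes, g br d and G BR D, are the double crossovers. Comparing them with the parentals, only the br allele has switched, so br is the middle locus and the order is g – br – d.
g–br: (42 + 4)/500 = 0.0920; br–d: (102 + 4)/500 = 0.2120.
Expected DCO frequency = 0.0920 × 0.2120 ≈ 0.01950; observed = 4/500 ≈ 0.00800.
Coefficient of coincidence = 0.00800/0.01950 ≈ 0.41; interference = 1 − 0.41 = 0.59.

0.59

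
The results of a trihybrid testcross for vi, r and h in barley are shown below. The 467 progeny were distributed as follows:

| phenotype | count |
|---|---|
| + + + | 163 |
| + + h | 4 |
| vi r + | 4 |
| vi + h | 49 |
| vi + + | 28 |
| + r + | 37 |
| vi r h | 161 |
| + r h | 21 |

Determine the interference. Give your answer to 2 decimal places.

0.30

The two most frequent reciprocal classes, + + + and vi r h, are the parental types, so the F1 was + + + / vi r h.
The two rarest classes, + + h and vi r +, are the double crossovers. Comparing them with the parentals, only the h allele has switched, so h is the middle locus and the order is r – h – vi.
r–h: (86 + 8)/467 = 0.2013; h–vi: (49 + 8)/467 = 0.1221.
Expected DCO frequency = 0.2013 × 0.1221 ≈ 0.02458; observed = 8/467 ≈ 0.01713.
Coefficient of coincidence = 0.01713/0.02458 ≈ 0.70; interference = 1 − 0.70 = 0.30.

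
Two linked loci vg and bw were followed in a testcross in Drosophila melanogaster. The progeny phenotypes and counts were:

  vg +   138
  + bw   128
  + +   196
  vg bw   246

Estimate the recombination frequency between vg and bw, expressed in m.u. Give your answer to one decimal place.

The two most frequent classes, + + (196) and vg bw (246), are the parental types, so the F1 was + + / vg bw.
The recombinant classes are + bw and vg +: 128 + 138 = 266.
Recombination frequency = 266/708 = 0.3757 ≈ 37.6%, i.e. 37.6 m.u.

37.6 m.u.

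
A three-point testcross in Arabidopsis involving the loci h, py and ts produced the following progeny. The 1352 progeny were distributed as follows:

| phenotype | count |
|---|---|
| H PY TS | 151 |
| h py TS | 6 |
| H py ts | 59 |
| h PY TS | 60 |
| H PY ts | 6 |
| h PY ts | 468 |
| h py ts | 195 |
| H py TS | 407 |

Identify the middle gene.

h

The two most frequent reciprocal classes, h PY ts and H py TS, are the parental types, so the F1 was h PY ts / H py TS.
The two rarest classes, H PY ts and h py TS, are the double crossovers. Comparing them with the parentals, only the h allele has switched, so h is the middle locus and the order is ts – h – py.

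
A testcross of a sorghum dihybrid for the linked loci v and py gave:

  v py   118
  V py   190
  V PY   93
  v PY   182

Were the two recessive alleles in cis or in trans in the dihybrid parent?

The two most frequent classes are V py (190) and v PY (182); these are the parental (non-recombinant) types.
So the F1 carried V py on one chromosome and v PY on the other — the recessive alleles are on opposite chromosomes (trans / repulsion).

trans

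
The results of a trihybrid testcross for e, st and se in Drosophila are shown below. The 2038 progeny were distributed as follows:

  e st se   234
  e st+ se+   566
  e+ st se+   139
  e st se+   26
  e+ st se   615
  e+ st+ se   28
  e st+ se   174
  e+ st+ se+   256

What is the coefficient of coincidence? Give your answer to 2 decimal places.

The two most frequent reciprocal classes, e st+ se+ and e+ st se, are the parental types, so the F1 was e st+ se+ / e+ st se.
The two rarest classes, e st se+ and e+ st+ se, are the double crossovers. Comparing them with the parentals, only the st allele has switched, so st is the middle locus and the order is se – st – e.
se–st: (313 + 54)/2038 = 0.1801; st–e: (490 + 54)/2038 = 0.2669.
Expected DCO frequency = 0.1801 × 0.2669 ≈ 0.04807; observed = 54/2038 ≈ 0.02650.
Coefficient of coincidence = 0.02650/0.04807 ≈ 0.55.

0.55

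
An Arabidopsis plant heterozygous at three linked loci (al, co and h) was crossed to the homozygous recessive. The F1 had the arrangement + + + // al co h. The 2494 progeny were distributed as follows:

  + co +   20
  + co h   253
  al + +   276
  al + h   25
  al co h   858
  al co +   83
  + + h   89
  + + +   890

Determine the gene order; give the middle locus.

co

The two rarest classes, + co + and al + h, are the double crossovers. Comparing them with the parentals, only the co allele has switched, so co is the middle locus and the order is h – co – al.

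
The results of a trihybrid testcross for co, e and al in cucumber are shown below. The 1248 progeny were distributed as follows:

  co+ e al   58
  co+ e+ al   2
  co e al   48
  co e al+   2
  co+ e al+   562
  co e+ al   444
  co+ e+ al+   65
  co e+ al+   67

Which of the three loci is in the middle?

co

The two most frequent reciprocal classes, co+ e al+ and co e+ al, are the parental types, so the F1 was co+ e al+ / co e+ al.
The two rarest classes, co e al+ and co+ e+ al, are the double crossovers. Comparing them with the parentals, only the co allele has switched, so co is the middle locus and the order is e – co – al.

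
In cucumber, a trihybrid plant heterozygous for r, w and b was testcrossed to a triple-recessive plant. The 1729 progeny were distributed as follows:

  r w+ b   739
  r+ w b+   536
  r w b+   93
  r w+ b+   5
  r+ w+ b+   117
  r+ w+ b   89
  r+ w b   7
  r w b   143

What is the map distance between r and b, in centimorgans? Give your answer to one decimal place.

11.2 centimorgans

The two most frequent reciprocal classes, r w+ b and r+ w b+, are the parental types, so the F1 was r w+ b / r+ w b+.
The two rarest classes, r w+ b+ and r+ w b, are the double crossovers. Comparing them with the parentals, only the b allele has switched, so b is the middle locus and the order is r – b – w.
Crossovers in the r–b interval produce the single-crossover classes r+ w+ b and r w b+ (89 + 93 = 182) plus the double crossovers (12).
RF(r–b) = (182 + 12) / 1729 = 194/1729 = 0.1122 → 11.2 centimorgans.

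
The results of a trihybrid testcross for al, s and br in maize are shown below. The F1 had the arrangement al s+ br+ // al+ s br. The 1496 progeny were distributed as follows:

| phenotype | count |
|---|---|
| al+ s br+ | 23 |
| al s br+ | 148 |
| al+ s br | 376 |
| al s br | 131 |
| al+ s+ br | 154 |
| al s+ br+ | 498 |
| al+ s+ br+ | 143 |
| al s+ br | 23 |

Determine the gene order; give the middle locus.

br

The two rarest classes, al s+ br and al+ s br+, are the double crossovers. Comparing them with the parentals, only the br allele has switched, so br is the middle locus and the order is al – br – s.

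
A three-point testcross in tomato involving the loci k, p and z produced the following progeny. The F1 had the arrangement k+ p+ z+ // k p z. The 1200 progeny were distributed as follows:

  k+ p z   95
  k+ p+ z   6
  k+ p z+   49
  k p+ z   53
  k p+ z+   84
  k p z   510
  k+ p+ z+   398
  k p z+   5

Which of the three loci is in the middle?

The two rarest classes, k+ p+ z and k p z+, are the double crossovers. Comparing them with the parentals, only the z allele has switched, so z is the middle locus and the order is k – z – p.

z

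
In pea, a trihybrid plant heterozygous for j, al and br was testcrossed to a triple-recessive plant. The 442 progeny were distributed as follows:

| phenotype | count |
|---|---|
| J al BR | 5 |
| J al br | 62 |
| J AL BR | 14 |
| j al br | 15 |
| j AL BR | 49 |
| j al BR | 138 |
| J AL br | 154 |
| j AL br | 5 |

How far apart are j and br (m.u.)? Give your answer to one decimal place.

The two most frequent reciprocal classes, j al BR and J AL br, are the parental types, so the F1 was j al BR / J AL br.
The two rarest classes, J al BR and j AL br, are the double crossovers. Comparing them with the parentals, only the j allele has switched, so j is the middle locus and the order is al – j – br.
Crossovers in the j–br interval produce the single-crossover classes j al br and J AL BR (15 + 14 = 29) plus the double crossovers (10).
RF(j–br) = (29 + 10) / 442 = 39/442 = 0.0882 → 8.8 m.u.

8.8 m.u.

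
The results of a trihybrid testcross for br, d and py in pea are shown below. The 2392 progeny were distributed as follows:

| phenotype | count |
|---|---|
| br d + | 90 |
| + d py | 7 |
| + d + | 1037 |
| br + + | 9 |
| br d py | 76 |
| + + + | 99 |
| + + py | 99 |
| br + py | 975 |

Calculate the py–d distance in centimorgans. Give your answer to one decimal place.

The two most frequent reciprocal classes, br + py and + d +, are the parental types, so the F1 was br + py / + d +.
The two rarest classes, br + + and + d py, are the double crossovers. Comparing them with the parentals, only the py allele has switched, so py is the middle locus and the order is br – py – d.
Crossovers in the py–d interval produce the single-crossover classes br d py and + + + (76 + 99 = 175) plus the double crossovers (16).
RF(py–d) = (175 + 16) / 2392 = 191/2392 = 0.0798 → 8.0 centimorgans.

8.0 centimorgans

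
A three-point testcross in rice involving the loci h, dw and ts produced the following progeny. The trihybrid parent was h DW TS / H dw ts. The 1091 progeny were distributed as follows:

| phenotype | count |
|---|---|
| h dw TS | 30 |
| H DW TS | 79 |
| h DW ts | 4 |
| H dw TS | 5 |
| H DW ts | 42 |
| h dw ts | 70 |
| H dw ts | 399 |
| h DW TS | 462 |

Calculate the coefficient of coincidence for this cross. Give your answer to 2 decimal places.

0.77

The two rarest classes, h DW ts and H dw TS, are the double crossovers. Comparing them with the parentals, only the ts allele has switched, so ts is the middle locus and the order is h – ts – dw.
h–ts: (149 + 9)/1091 = 0.1448; ts–dw: (72 + 9)/1091 = 0.0742.
Expected DCO frequency = 0.1448 × 0.0742 ≈ 0.01074; observed = 9/1091 ≈ 0.00825.
Coefficient of coincidence = 0.00825/0.01074 ≈ 0.77.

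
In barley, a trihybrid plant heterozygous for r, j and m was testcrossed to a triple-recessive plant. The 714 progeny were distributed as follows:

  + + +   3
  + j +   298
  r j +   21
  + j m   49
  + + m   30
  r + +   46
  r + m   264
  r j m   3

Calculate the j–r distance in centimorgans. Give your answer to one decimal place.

The two most frequent reciprocal classes, + j + and r + m, are the parental types, so the F1 was + j + / r + m.
The two rarest classes, + + + and r j m, are the double crossovers. Comparing them with the parentals, only the j allele has switched, so j is the middle locus and the order is r – j – m.
Crossovers in the r–j interval produce the single-crossover classes r j + and + + m (21 + 30 = 51) plus the double crossovers (6).
RF(r–j) = (51 + 6) / 714 = 57/714 = 0.0798 → 8.0 centimorgans.

8.0 centimorgans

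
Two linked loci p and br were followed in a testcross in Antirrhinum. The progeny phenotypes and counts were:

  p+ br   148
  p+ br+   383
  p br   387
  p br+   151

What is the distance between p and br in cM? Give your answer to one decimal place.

The two most frequent classes, p+ br+ (383) and p br (387), are the parental types, so the F1 was p+ br+ / p br.
The recombinant classes are p+ br and p br+: 148 + 151 = 299.
Recombination frequency = 299/1069 = 0.2797 ≈ 28.0%, i.e. 28.0 cM.

28.0 cM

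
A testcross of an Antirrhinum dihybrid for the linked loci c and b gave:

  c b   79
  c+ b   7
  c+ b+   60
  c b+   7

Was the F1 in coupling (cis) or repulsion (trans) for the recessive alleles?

cis

The two most frequent classes are c+ b+ (60) and c b (79); these are the parental (non-recombinant) types.
So the F1 carried c+ b+ on one chromosome and c b on the other — the recessive alleles are on the same chromosome (cis / coupling).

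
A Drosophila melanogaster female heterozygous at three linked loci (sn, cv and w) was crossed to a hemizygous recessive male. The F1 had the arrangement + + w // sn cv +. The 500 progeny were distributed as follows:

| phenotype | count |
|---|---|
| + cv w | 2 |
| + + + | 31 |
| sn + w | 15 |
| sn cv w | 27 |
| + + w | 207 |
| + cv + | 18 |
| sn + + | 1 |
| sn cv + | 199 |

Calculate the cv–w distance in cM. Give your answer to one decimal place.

12.2 cM

The two rarest classes, + cv w and sn + +, are the double crossovers. Comparing them with the parentals, only the cv allele has switched, so cv is the middle locus and the order is w – cv – sn.
Crossovers in the w–cv interval produce the single-crossover classes + + + and sn cv w (31 + 27 = 58) plus the double crossovers (3).
RF(w–cv) = (58 + 3) / 500 = 61/500 = 0.1220 → 12.2 cM.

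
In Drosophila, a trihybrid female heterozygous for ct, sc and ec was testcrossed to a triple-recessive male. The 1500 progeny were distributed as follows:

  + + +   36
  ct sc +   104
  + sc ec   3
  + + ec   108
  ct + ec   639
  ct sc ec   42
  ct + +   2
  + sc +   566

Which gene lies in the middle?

The two most frequent reciprocal classes, + sc + and ct + ec, are the parental types, so the F1 was + sc + / ct + ec.
The two rarest classes, + sc ec and ct + +, are the double crossovers. Comparing them with the parentals, only the ec allele has switched, so ec is the middle locus and the order is ct – ec – sc.

ec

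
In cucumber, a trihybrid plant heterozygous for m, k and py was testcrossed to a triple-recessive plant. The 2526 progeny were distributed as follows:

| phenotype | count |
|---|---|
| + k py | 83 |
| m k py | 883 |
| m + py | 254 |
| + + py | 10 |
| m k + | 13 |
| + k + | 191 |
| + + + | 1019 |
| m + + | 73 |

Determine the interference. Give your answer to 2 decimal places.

The two most frequent reciprocal classes, m k py and + + +, are the parental types, so the F1 was m k py / + + +.
The two rarest classes, m k + and + + py, are the double crossovers. Comparing them with the parentals, only the py allele has switched, so py is the middle locus and the order is m – py – k.
m–py: (156 + 23)/2526 = 0.0709; py–k: (445 + 23)/2526 = 0.1853.
Expected DCO frequency = 0.0709 × 0.1853 ≈ 0.01314; observed = 23/2526 ≈ 0.00911.
Coefficient of coincidence = 0.00911/0.01314 ≈ 0.69; interference = 1 − 0.69 = 0.31.

0.31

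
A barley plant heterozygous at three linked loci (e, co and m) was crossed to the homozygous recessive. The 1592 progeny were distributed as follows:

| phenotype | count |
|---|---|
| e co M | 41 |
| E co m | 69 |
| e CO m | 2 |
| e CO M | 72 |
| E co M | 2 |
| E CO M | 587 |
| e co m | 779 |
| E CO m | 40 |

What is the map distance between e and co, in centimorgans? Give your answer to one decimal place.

9.1 centimorgans

The two most frequent reciprocal classes, E CO M and e co m, are the parental types, so the F1 was E CO M / e co m.
The two rarest classes, E co M and e CO m, are the double crossovers. Comparing them with the parentals, only the co allele has switched, so co is the middle locus and the order is m – co – e.
Crossovers in the co–e interval produce the single-crossover classes e CO M and E co m (72 + 69 = 141) plus the double crossovers (4).
RF(co–e) = (141 + 4) / 1592 = 145/1592 = 0.0911 → 9.1 centimorgans.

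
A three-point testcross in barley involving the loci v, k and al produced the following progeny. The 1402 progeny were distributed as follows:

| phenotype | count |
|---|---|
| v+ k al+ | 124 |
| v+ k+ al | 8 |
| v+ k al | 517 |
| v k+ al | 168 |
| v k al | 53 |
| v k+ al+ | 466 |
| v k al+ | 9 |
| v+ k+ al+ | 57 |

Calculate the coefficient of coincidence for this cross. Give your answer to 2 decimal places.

The two most frequent reciprocal classes, v k+ al+ and v+ k al, are the parental types, so the F1 was v k+ al+ / v+ k al.
The two rarest classes, v k al+ and v+ k+ al, are the double crossovers. Comparing them with the parentals, only the k allele has switched, so k is the middle locus and the order is al – k – v.
al–k: (292 + 17)/1402 = 0.2204; k–v: (110 + 17)/1402 = 0.0906.
Expected DCO frequency = 0.2204 × 0.0906 ≈ 0.01997; observed = 17/1402 ≈ 0.01213.
Coefficient of coincidence = 0.01213/0.01997 ≈ 0.61.

0.61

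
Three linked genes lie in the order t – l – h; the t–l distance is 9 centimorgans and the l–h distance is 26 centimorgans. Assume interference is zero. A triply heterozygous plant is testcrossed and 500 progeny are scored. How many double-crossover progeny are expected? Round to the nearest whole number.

Map distances give recombination frequencies of 0.090 and 0.260 for the two intervals.
With no interference, expected double-crossover frequency = 0.090 × 0.260 = 0.02340.
Expected number = 0.02340 × 500 = 11.70 ≈ 12.

12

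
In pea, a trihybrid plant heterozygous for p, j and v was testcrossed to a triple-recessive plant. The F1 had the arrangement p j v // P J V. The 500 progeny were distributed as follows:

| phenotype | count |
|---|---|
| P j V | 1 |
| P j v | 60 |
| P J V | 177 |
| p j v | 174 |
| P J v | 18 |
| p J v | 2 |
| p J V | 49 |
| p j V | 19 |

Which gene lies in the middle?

j

The two rarest classes, p J v and P j V, are the double crossovers. Comparing them with the parentals, only the j allele has switched, so j is the middle locus and the order is v – j – p.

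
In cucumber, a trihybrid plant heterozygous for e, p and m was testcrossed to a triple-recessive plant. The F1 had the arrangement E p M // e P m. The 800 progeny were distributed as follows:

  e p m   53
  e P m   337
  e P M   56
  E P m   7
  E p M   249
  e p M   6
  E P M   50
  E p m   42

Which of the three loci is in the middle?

e

The two rarest classes, e p M and E P m, are the double crossovers. Comparing them with the parentals, only the e allele has switched, so e is the middle locus and the order is p – e – m.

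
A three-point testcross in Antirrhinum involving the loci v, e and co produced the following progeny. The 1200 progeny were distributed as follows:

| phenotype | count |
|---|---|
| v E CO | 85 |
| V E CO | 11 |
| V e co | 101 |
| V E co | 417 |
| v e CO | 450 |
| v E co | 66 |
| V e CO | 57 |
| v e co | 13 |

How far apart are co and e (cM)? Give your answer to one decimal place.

The two most frequent reciprocal classes, v e CO and V E co, are the parental types, so the F1 was v e CO / V E co.
The two rarest classes, v e co and V E CO, are the double crossovers. Comparing them with the parentals, only the co allele has switched, so co is the middle locus and the order is v – co – e.
Crossovers in the co–e interval produce the single-crossover classes v E CO and V e co (85 + 101 = 186) plus the double crossovers (24).
RF(co–e) = (186 + 24) / 1200 = 210/1200 = 0.1750 → 17.5 cM.

17.5 cM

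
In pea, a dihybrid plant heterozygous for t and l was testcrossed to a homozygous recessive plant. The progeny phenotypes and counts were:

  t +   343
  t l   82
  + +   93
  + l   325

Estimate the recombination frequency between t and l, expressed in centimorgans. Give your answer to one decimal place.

The two most frequent classes, + l (325) and t + (343), are the parental types, so the F1 was + l / t +.
The recombinant classes are + + and t l: 93 + 82 = 175.
Recombination frequency = 175/843 = 0.2076 ≈ 20.8%, i.e. 20.8 centimorgans.

20.8 centimorgans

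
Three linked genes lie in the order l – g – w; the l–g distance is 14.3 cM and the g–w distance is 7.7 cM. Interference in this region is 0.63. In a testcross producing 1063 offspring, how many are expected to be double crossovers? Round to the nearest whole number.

Map distances give recombination frequencies of 0.143 and 0.077 for the two intervals.
With interference 0.63 (so coincidence = 0.37), expected double-crossover frequency = 0.143 × 0.077 × 0.37 = 0.00407.
Expected number = 0.00407 × 1063 = 4.33 ≈ 4.

4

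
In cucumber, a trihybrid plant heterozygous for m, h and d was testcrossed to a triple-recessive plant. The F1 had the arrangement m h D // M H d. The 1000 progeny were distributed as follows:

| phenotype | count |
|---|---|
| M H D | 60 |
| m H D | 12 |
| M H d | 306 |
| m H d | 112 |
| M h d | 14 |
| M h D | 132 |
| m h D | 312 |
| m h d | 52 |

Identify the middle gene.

The two rarest classes, m H D and M h d, are the double crossovers. Comparing them with the parentals, only the h allele has switched, so h is the middle locus and the order is m – h – d.

h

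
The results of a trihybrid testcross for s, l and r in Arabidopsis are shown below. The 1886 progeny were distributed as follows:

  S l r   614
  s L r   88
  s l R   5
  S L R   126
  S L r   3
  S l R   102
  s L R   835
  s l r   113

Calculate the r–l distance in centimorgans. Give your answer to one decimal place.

The two most frequent reciprocal classes, S l r and s L R, are the parental types, so the F1 was S l r / s L R.
The two rarest classes, S L r and s l R, are the double crossovers. Comparing them with the parentals, only the l allele has switched, so l is the middle locus and the order is s – l – r.
Crossovers in the l–r interval produce the single-crossover classes S l R and s L r (102 + 88 = 190) plus the double crossovers (8).
RF(l–r) = (190 + 8) / 1886 = 198/1886 = 0.1050 → 10.5 centimorgans.

10.5 centimorgans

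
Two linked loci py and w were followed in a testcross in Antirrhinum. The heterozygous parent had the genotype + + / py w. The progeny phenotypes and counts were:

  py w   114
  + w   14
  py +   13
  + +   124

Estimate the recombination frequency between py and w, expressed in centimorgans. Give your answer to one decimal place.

10.2 centimorgans

The recombinant classes are + w and py +: 14 + 13 = 27.
Recombination frequency = 27/265 = 0.1019 ≈ 10.2%, i.e. 10.2 centimorgans.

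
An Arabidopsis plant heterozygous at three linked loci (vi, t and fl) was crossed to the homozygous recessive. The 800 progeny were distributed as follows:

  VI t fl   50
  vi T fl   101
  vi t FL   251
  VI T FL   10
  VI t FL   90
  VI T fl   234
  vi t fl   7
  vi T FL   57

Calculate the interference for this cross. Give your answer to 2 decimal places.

The two most frequent reciprocal classes, vi t FL and VI T fl, are the parental types, so the F1 was vi t FL / VI T fl.
The two rarest classes, vi t fl and VI T FL, are the double crossovers. Comparing them with the parentals, only the fl allele has switched, so fl is the middle locus and the order is vi – fl – t.
vi–fl: (191 + 17)/800 = 0.2600; fl–t: (107 + 17)/800 = 0.1550.
Expected DCO frequency = 0.2600 × 0.1550 ≈ 0.04030; observed = 17/800 ≈ 0.02125.
Coefficient of coincidence = 0.02125/0.04030 ≈ 0.53; interference = 1 − 0.53 = 0.47.

0.47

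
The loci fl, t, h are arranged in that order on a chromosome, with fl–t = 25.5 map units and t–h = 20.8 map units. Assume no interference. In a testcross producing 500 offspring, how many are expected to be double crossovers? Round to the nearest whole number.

Map distances give recombination frequencies of 0.255 and 0.208 for the two intervals.
With no interference, expected double-crossover frequency = 0.255 × 0.208 = 0.05304.
Expected number = 0.05304 × 500 = 26.52 ≈ 27.

27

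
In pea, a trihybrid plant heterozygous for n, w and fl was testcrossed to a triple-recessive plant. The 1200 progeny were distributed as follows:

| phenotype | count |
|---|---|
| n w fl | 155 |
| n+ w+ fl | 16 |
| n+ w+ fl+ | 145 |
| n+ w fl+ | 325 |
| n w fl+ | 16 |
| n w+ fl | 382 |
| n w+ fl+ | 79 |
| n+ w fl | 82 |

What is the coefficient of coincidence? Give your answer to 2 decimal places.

The two most frequent reciprocal classes, n w+ fl and n+ w fl+, are the parental types, so the F1 was n w+ fl / n+ w fl+.
The two rarest classes, n+ w+ fl and n w fl+, are the double crossovers. Comparing them with the parentals, only the n allele has switched, so n is the middle locus and the order is fl – n – w.
fl–n: (161 + 32)/1200 = 0.1608; n–w: (300 + 32)/1200 = 0.2767.
Expected DCO frequency = 0.1608 × 0.2767 ≈ 0.04449; observed = 32/1200 ≈ 0.02667.
Coefficient of coincidence = 0.02667/0.04449 ≈ 0.60.

0.60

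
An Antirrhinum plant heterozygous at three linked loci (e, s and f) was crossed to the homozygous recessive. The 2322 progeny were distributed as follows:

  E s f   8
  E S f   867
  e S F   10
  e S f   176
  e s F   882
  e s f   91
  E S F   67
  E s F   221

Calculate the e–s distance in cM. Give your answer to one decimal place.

17.9 cM

The two most frequent reciprocal classes, E S f and e s F, are the parental types, so the F1 was E S f / e s F.
The two rarest classes, E s f and e S F, are the double crossovers. Comparing them with the parentals, only the s allele has switched, so s is the middle locus and the order is f – s – e.
Crossovers in the s–e interval produce the single-crossover classes e S f and E s F (176 + 221 = 397) plus the double crossovers (18).
RF(s–e) = (397 + 18) / 2322 = 415/2322 = 0.1787 → 17.9 cM.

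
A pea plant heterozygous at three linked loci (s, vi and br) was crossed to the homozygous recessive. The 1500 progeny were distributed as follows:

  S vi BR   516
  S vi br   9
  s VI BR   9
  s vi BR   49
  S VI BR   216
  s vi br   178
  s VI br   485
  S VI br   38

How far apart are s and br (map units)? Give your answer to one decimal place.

7.0 map units

The two most frequent reciprocal classes, S vi BR and s VI br, are the parental types, so the F1 was S vi BR / s VI br.
The two rarest classes, S vi br and s VI BR, are the double crossovers. Comparing them with the parentals, only the br allele has switched, so br is the middle locus and the order is vi – br – s.
Crossovers in the br–s interval produce the single-crossover classes s vi BR and S VI br (49 + 38 = 87) plus the double crossovers (18).
RF(br–s) = (87 + 18) / 1500 = 105/1500 = 0.0700 → 7.0 map units.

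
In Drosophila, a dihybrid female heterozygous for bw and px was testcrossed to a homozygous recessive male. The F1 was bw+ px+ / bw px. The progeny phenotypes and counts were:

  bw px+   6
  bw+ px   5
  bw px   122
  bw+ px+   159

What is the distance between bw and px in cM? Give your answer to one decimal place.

The recombinant classes are bw+ px and bw px+: 5 + 6 = 11.
Recombination frequency = 11/292 = 0.0377 ≈ 3.8%, i.e. 3.8 cM.

3.8 cM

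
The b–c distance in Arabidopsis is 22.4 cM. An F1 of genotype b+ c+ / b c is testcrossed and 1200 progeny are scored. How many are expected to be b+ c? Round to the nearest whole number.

A map distance of 22.4 cM corresponds to a recombination frequency of 0.224.
The F1 is b+ c+ / b c, so b+ c is a recombinant gamete class with expected frequency r/2 = 0.224/2 = 0.1120.
Expected number = 0.1120 × 1200 = 134.40 ≈ 134.

134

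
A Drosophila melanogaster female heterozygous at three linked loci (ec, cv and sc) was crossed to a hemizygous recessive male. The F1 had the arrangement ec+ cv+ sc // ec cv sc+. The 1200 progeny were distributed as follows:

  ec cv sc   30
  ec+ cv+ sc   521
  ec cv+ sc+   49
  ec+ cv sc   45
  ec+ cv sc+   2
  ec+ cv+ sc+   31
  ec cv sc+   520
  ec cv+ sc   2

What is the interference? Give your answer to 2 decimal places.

The two rarest classes, ec cv+ sc and ec+ cv sc+, are the double crossovers. Comparing them with the parentals, only the ec allele has switched, so ec is the middle locus and the order is sc – ec – cv.
sc–ec: (61 + 4)/1200 = 0.0542; ec–cv: (94 + 4)/1200 = 0.0817.
Expected DCO frequency = 0.0542 × 0.0817 ≈ 0.00443; observed = 4/1200 ≈ 0.00333.
Coefficient of coincidence = 0.00333/0.00443 ≈ 0.75; interference = 1 − 0.75 = 0.25.

0.25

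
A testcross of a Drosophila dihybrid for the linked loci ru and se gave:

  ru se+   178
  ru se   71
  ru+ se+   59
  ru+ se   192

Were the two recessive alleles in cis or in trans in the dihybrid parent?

The two most frequent classes are ru+ se (192) and ru se+ (178); these are the parental (non-recombinant) types.
So the F1 carried ru+ se on one chromosome and ru se+ on the other — the recessive alleles are on opposite chromosomes (trans / repulsion).

trans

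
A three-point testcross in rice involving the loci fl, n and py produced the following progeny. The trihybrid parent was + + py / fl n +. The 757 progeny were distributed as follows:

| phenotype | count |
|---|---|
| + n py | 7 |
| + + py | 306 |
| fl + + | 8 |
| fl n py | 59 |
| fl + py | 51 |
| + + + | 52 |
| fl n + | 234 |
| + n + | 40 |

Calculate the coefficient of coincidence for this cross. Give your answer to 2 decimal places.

0.85

The two rarest classes, + n py and fl + +, are the double crossovers. Comparing them with the parentals, only the n allele has switched, so n is the middle locus and the order is py – n – fl.
py–n: (111 + 15)/757 = 0.1664; n–fl: (91 + 15)/757 = 0.1400.
Expected DCO frequency = 0.1664 × 0.1400 ≈ 0.02330; observed = 15/757 ≈ 0.01982.
Coefficient of coincidence = 0.01982/0.02330 ≈ 0.85.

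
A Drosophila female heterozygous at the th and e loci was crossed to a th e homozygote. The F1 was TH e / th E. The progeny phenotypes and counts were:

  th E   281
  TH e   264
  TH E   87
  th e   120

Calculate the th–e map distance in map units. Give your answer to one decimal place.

The recombinant classes are TH E and th e: 87 + 120 = 207.
Recombination frequency = 207/752 = 0.2753 ≈ 27.5%, i.e. 27.5 map units.

27.5 map units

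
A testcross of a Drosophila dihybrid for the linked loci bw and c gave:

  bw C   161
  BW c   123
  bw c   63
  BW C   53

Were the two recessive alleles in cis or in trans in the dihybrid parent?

The two most frequent classes are BW c (123) and bw C (161); these are the parental (non-recombinant) types.
So the F1 carried BW c on one chromosome and bw C on the other — the recessive alleles are on opposite chromosomes (trans / repulsion).

trans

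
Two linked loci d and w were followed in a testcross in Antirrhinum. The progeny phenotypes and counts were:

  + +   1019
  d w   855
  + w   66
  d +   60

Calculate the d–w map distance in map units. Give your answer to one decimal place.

The two most frequent classes, + + (1019) and d w (855), are the parental types, so the F1 was + + / d w.
The recombinant classes are + w and d +: 66 + 60 = 126.
Recombination frequency = 126/2000 = 0.0630 ≈ 6.3%, i.e. 6.3 map units.

6.3 map units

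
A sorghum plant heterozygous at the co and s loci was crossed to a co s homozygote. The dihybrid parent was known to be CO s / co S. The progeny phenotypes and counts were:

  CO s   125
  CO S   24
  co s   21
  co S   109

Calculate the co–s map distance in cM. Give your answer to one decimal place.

The recombinant classes are CO S and co s: 24 + 21 = 45.
Recombination frequency = 45/279 = 0.1613 ≈ 16.1%, i.e. 16.1 cM.

16.1 cM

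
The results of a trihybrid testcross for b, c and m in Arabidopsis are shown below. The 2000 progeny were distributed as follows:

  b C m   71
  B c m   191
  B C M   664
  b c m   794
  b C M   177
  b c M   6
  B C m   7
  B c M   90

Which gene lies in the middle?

m

The two most frequent reciprocal classes, B C M and b c m, are the parental types, so the F1 was B C M / b c m.
The two rarest classes, B C m and b c M, are the double crossovers. Comparing them with the parentals, only the m allele has switched, so m is the middle locus and the order is c – m – b.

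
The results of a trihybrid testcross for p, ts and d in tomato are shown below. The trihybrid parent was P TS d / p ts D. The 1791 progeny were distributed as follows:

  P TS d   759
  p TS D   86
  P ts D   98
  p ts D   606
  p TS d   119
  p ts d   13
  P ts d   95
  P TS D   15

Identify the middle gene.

The two rarest classes, P TS D and p ts d, are the double crossovers. Comparing them with the parentals, only the d allele has switched, so d is the middle locus and the order is ts – d – p.

d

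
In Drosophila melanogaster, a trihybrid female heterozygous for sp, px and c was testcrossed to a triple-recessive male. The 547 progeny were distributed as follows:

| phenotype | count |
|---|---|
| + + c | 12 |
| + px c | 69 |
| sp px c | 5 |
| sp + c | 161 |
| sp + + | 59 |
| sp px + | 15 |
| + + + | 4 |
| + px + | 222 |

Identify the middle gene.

px

The two most frequent reciprocal classes, sp + c and + px +, are the parental types, so the F1 was sp + c / + px +.
The two rarest classes, sp px c and + + +, are the double crossovers. Comparing them with the parentals, only the px allele has switched, so px is the middle locus and the order is sp – px – c.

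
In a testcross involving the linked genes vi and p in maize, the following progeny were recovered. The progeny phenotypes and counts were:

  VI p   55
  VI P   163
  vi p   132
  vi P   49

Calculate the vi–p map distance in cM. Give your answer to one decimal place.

26.1 cM

The two most frequent classes, VI P (163) and vi p (132), are the parental types, so the F1 was VI P / vi p.
The recombinant classes are VI p and vi P: 55 + 49 = 104.
Recombination frequency = 104/399 = 0.2607 ≈ 26.1%, i.e. 26.1 cM.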